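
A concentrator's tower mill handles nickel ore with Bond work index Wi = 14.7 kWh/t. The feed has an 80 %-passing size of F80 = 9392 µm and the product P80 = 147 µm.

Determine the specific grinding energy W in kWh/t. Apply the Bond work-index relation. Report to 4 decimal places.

W = 10 Wi (1/√P80 − 1/√F80)  [Bond]
1/√147 = 0.082479;  1/√9392 = 0.010319
W = 10·14.7·(0.082479 − 0.010319) = 10.6075 kWh/t

W = 10.6075 kWh/t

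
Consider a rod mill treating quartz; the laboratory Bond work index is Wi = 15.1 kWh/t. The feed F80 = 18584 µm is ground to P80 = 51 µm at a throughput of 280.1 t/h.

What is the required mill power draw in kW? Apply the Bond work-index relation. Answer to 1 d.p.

P = 5612.2 kW

W = 10·Wi·[P80^(−½) − F80^(−½)]
W = 10·15.1·(1/√51 − 1/√18584) = 10·15.1·(0.132692) = 20.0366 kWh/t
P = W·T = 20.0366·280.1 = 5612.2 kW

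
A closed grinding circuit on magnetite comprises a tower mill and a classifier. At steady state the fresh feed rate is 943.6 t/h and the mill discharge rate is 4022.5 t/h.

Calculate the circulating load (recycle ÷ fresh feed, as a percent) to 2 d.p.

CL = 326.29 %

M = F + R at steady state, so:
R = M − F = 4022.5 − 943.6 = 3078.9 t/h
CL = 100·R/F = 100·3078.9/943.6 = 326.29 %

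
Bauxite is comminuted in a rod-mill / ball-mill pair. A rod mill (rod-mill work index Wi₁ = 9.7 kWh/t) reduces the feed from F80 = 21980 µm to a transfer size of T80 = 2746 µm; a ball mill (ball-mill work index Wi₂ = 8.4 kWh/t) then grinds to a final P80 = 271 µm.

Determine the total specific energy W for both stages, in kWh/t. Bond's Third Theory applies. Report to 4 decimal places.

W = 4.6964 kWh/t

Bond:  W = 10 Wi (1/√P − 1/√F)
Stage 1 (21980→2746 µm, Wi₁=9.7): W₁ = 10·9.7·(0.019083 − 0.006745) = 1.1968 kWh/t
Stage 2 (2746→271 µm, Wi₂=8.4): W₂ = 10·8.4·(0.060746 − 0.019083) = 3.4997 kWh/t
W = W₁ + W₂ = 1.1968 + 3.4997 = 4.6964 kWh/t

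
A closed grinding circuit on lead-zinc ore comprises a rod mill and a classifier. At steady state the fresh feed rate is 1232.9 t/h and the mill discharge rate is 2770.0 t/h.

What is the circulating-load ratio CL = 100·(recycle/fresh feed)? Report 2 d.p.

CL = 124.67 %

Steady state: M = F + R.
R = M − F = 2770.0 − 1232.9 = 1537.1 t/h
CL = 100·R/F = 100·1537.1/1232.9 = 124.67 %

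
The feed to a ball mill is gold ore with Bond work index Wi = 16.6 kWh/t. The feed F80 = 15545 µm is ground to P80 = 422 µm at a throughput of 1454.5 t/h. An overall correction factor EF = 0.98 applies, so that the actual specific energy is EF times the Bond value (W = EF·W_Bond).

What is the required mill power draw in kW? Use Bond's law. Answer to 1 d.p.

W = 10 Wi (1/√P80 − 1/√F80)  [Bond]
W = 10·16.6·(1/√422 − 1/√15545) = 10·16.6·(0.040659) = 6.7493 kWh/t
Corrected W = EF·W_Bond = 0.98·6.7493 = 6.6144 kWh/t
Mill draw = 6.6144 × 1454.5 = 9620.6 kW

P = 9620.6 kW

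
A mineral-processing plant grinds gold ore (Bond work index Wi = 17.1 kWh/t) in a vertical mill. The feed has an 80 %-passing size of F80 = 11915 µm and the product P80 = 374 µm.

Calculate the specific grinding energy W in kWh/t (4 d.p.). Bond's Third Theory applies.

W = 10 Wi (P80^-0.5 − F80^-0.5)
1/√374 = 0.051709;  1/√11915 = 0.009161
W = 10·17.1·(0.051709 − 0.009161) = 7.2756 kWh/t

W = 7.2756 kWh/t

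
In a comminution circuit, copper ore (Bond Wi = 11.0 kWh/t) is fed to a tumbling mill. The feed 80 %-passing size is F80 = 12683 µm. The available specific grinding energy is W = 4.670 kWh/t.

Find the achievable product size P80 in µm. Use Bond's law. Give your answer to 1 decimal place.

W = 10 Wi / √P80 − 10 Wi / √F80
1/√P80 = 1/√F80 + W/(10·Wi)
  = 4.6700/(10·11.0) + 1/√12683 = 0.042455 + 0.008880 = 0.051334
P80 = (1/0.051334)² = 19.4802² = 379.48 µm

P80 = 379.5 µm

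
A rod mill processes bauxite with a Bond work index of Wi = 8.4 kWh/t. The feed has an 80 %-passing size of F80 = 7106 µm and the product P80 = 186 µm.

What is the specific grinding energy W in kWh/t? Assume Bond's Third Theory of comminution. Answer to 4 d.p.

Bond: W = 10·Wi·(1/√P80 − 1/√F80)
1/√186 = 0.073324;  1/√7106 = 0.011863
W = 10·8.4·(0.073324 − 0.011863) = 5.1627 kWh/t

W = 5.1627 kWh/t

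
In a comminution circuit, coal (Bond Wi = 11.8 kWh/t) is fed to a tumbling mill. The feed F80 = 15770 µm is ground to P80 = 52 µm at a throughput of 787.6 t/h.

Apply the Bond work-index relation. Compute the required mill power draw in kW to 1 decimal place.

Bond: W = 10·Wi·(1/√P80 − 1/√F80)
W = 10·11.8·(1/√52 − 1/√15770) = 10·11.8·(0.130712) = 15.4240 kWh/t
Mill draw = 15.4240 × 787.6 = 12147.9 kW

P = 12147.9 kW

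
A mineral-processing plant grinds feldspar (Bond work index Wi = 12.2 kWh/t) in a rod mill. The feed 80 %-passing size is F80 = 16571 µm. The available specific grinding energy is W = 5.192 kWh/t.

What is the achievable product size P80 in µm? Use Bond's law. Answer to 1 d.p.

W = 10 Wi (1/√P80 − 1/√F80)  [Bond]
1/√P80 = 1/√F80 + W/(10·Wi)
  = 5.1920/(10·12.2) + 1/√16571 = 0.042557 + 0.007768 = 0.050326
P80 = (1/0.050326)² = 19.8706² = 394.84 µm

P80 = 394.8 µm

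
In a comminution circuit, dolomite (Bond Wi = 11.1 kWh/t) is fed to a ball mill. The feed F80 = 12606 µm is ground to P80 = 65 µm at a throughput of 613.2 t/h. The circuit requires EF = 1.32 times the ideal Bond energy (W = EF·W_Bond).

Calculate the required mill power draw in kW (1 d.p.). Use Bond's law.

P = 10343.8 kW

W = 10 Wi (1/√P80 − 1/√F80)  [Bond]
W = 10·11.1·(1/√65 − 1/√12606) = 10·11.1·(0.115128) = 12.7792 kWh/t
W_actual = 1.32 × 12.7792 = 16.8686 kWh/t
P = W·T = 16.8686·613.2 = 10343.8 kW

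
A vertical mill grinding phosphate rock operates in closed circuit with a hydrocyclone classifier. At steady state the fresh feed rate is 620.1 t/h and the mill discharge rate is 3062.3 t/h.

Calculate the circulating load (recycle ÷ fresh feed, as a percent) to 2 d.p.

CL = 393.84 %

Mill node: discharge = fresh + recycle.
R = M − F = 3062.3 − 620.1 = 2442.2 t/h
CL = 100·R/F = 100·2442.2/620.1 = 393.84 %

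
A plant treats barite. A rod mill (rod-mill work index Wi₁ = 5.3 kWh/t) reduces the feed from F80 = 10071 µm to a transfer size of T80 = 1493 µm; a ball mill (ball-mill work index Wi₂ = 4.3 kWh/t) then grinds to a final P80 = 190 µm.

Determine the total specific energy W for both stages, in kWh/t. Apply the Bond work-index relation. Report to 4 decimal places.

W = 2.8502 kWh/t

Bond: W = 10·Wi·(1/√P80 − 1/√F80)
Stage 1 (10071→1493 µm, Wi₁=5.3): W₁ = 10·5.3·(0.025880 − 0.009965) = 0.8435 kWh/t
Stage 2 (1493→190 µm, Wi₂=4.3): W₂ = 10·4.3·(0.072548 − 0.025880) = 2.0067 kWh/t
W = W₁ + W₂ = 0.8435 + 2.0067 = 2.8502 kWh/t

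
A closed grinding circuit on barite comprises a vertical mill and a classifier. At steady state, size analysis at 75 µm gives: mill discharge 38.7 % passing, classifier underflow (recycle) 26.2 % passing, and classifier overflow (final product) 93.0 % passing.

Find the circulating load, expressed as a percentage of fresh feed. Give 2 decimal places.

CL = 434.40 %

Classifier node, passing 75 µm:
(1+r)·d = r·u + o ⇒ r = (o−d)/(d−u)
r = (93.0 − 38.7)/(38.7 − 26.2) = 54.3/12.5 = 4.3440
CL = 100·r = 434.40 %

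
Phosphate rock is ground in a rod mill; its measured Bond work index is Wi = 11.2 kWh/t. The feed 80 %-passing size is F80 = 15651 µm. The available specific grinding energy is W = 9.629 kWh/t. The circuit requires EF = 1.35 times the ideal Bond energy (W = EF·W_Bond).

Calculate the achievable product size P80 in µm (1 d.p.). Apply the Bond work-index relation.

W = 10·Wi·(P80^(-½) − F80^(-½))
W_Bond = W / EF = 9.629 / 1.35 = 7.1326 kWh/t
P80^(−½) = W_Bond/(10 Wi) + F80^(−½)
  = 7.1326/(10·11.2) + 1/√15651 = 0.063684 + 0.007993 = 0.071677
P80 = (1/0.071677)² = 13.9514² = 194.64 µm

P80 = 194.6 µm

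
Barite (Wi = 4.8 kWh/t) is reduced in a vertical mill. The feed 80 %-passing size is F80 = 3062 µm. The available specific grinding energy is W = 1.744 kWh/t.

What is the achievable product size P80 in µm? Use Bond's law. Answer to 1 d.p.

P80 = 337.8 µm

Bond:  W = 10 Wi (1/√P − 1/√F)
1/√P80 = 1/√F80 + W/(10·Wi)
  = 1.7440/(10·4.8) + 1/√3062 = 0.036333 + 0.018072 = 0.054405
P80 = (1/0.054405)² = 18.3807² = 337.85 µm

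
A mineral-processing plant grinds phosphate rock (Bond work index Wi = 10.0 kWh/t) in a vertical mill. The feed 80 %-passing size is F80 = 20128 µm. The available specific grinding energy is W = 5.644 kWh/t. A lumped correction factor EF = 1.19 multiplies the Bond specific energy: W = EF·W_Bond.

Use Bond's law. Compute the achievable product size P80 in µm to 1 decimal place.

P80 = 337.0 µm

W = 10·Wi·[P80^(−½) − F80^(−½)]
W_Bond = W / EF = 5.644 / 1.19 = 4.7429 kWh/t
⇒ 1/√P80 = W_Bond/(10·Wi) + 1/√F80
  = 4.7429/(10·10.0) + 1/√20128 = 0.047429 + 0.007049 = 0.054477
P80 = (1/0.054477)² = 18.3563² = 336.95 µm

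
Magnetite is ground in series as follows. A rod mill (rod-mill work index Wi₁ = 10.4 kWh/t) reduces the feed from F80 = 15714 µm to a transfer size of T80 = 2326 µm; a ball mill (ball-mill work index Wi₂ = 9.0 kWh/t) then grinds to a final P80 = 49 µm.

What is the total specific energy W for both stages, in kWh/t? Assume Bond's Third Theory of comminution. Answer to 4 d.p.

Bond: W = 10·Wi·(1/√P80 − 1/√F80)
Stage 1 (15714→2326 µm, Wi₁=10.4): W₁ = 10·10.4·(0.020735 − 0.007977) = 1.3268 kWh/t
Stage 2 (2326→49 µm, Wi₂=9.0): W₂ = 10·9.0·(0.142857 − 0.020735) = 10.9910 kWh/t
W = W₁ + W₂ = 1.3268 + 10.9910 = 12.3178 kWh/t

W = 12.3178 kWh/t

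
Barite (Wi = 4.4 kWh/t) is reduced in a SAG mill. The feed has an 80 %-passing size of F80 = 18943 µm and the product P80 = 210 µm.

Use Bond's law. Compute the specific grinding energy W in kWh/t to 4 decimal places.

W = 2.7166 kWh/t

W = 10 Wi (1/√P80 − 1/√F80)  [Bond]
1/√210 = 0.069007;  1/√18943 = 0.007266
W = 10·4.4·(0.069007 − 0.007266) = 2.7166 kWh/t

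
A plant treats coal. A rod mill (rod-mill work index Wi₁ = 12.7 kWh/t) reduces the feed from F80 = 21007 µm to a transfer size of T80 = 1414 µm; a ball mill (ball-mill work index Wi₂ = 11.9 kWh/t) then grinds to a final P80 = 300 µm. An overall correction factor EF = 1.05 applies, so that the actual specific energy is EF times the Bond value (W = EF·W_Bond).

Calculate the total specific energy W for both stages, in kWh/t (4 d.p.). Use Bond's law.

W = 10·Wi·(P80^(-½) − F80^(-½))
Stage 1 (21007→1414 µm, Wi₁=12.7): W₁ = 10·12.7·(0.026593 − 0.006900) = 2.5011 kWh/t
Stage 2 (1414→300 µm, Wi₂=11.9): W₂ = 10·11.9·(0.057735 − 0.026593) = 3.7058 kWh/t
W = W₁ + W₂ = 2.5011 + 3.7058 = 6.2070 kWh/t
W_actual = 1.05 × 6.2070 = 6.5173 kWh/t

W = 6.5173 kWh/t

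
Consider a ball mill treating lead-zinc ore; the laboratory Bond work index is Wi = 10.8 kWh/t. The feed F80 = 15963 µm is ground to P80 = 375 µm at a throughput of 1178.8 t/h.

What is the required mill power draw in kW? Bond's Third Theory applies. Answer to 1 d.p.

P = 5566.6 kW

W = 10 Wi / √P80 − 10 Wi / √F80
W = 10·10.8·(1/√375 − 1/√15963) = 10·10.8·(0.043725) = 4.7223 kWh/t
P_mill = W·ṁ = 4.7223·1178.8 = 5566.6 kW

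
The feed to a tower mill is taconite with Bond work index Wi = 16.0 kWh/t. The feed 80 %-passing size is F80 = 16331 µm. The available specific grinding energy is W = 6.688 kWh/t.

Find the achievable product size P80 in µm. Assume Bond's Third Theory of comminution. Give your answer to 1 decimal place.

W = 10 Wi (1/√P80 − 1/√F80)  [Bond]
⇒ 1/√P80 = W/(10 Wi) + 1/√F80
  = 6.6880/(10·16.0) + 1/√16331 = 0.041800 + 0.007825 = 0.049625
P80 = (1/0.049625)² = 20.1511² = 406.07 µm

P80 = 406.1 µm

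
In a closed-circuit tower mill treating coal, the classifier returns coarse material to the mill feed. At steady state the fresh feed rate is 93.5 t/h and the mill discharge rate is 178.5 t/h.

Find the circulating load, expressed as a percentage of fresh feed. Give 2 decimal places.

CL = 90.91 %

Discharge = new feed + return, hence
R = M − F = 178.5 − 93.5 = 85.0 t/h
CL = 100·R/F = 100·85.0/93.5 = 90.91 %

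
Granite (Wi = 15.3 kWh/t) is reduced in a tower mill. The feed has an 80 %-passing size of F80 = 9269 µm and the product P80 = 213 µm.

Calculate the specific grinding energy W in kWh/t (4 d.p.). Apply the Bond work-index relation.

Bond: W = 10·Wi·(1/√P80 − 1/√F80)
1/√213 = 0.068519;  1/√9269 = 0.010387
W = 10·15.3·(0.068519 − 0.010387) = 8.8942 kWh/t

W = 8.8942 kWh/t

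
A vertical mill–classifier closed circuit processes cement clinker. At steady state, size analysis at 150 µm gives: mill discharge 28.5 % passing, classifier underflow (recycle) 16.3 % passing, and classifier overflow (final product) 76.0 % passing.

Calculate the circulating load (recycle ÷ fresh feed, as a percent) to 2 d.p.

CL = 389.34 %

Classifier node, passing 150 µm:
(1+r)d = ru + o → r = (o−d)/(d−u)
r = (76.0 − 28.5)/(28.5 − 16.3) = 47.5/12.2 = 3.8934
CL = 100·r = 389.34 %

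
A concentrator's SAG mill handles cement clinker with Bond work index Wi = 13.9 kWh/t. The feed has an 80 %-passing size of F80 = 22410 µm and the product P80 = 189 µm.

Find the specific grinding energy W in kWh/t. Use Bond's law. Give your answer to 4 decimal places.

W = 9.1822 kWh/t

W = 10 Wi (1/√P80 − 1/√F80)  [Bond]
1/√189 = 0.072739;  1/√22410 = 0.006680
W = 10·13.9·(0.072739 − 0.006680) = 9.1822 kWh/t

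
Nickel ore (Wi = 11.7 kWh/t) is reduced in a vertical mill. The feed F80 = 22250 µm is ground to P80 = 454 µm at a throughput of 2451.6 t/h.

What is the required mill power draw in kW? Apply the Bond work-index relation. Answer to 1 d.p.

P = 11539.0 kW

Bond:  W = 10 Wi (1/√P − 1/√F)
W = 10·11.7·(1/√454 − 1/√22250) = 10·11.7·(0.040228) = 4.7067 kWh/t
Power = W × throughput = 4.7067 kWh/t × 2451.6 t/h = 11539.0 kW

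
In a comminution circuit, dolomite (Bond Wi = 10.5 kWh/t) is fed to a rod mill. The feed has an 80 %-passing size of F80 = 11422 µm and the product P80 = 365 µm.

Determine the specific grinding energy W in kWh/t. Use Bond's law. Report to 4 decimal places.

W = 4.5135 kWh/t

W = 10 Wi / √P80 − 10 Wi / √F80
1/√365 = 0.052342;  1/√11422 = 0.009357
W = 10·10.5·(0.052342 − 0.009357) = 4.5135 kWh/t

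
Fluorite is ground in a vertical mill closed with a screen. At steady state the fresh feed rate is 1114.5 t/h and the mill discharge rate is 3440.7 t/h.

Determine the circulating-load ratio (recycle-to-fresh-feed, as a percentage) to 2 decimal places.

Discharge = new feed + return, hence
R = M − F = 3440.7 − 1114.5 = 2326.2 t/h
CL = 100·R/F = 100·2326.2/1114.5 = 208.72 %

CL = 208.72 %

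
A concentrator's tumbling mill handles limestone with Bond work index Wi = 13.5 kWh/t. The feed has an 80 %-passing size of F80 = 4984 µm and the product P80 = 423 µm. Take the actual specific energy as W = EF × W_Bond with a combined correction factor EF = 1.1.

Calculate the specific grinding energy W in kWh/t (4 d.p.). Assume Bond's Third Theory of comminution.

W = 5.1168 kWh/t

Bond:  W = 10 Wi (1/√P − 1/√F)
1/√423 = 0.048622;  1/√4984 = 0.014165
W = 10·13.5·(0.048622 − 0.014165) = 4.6517 kWh/t
Corrected W = EF·W_Bond = 1.1·4.6517 = 5.1168 kWh/t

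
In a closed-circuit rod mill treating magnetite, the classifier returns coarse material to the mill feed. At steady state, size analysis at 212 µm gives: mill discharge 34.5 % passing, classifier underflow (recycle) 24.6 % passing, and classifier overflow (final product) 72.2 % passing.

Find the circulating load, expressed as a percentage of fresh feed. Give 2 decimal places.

Classifier node, passing 212 µm:
(1+r)·d = r·u + o ⇒ r = (o−d)/(d−u)
r = (72.2 − 34.5)/(34.5 − 24.6) = 37.7/9.9 = 3.8081
CL = 100·r = 380.81 %

CL = 380.81 %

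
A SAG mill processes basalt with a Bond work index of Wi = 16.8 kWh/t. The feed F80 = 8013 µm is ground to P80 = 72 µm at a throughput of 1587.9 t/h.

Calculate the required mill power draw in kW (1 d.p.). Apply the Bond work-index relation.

W = 10·Wi·(P80^(-½) − F80^(-½))
W = 10·16.8·(1/√72 − 1/√8013) = 10·16.8·(0.106680) = 17.9222 kWh/t
P_mill = W·ṁ = 17.9222·1587.9 = 28458.7 kW

P = 28458.7 kW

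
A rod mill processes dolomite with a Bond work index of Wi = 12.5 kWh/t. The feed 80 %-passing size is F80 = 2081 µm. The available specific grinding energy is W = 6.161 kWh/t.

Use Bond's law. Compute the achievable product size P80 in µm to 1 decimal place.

W = 10 Wi / √P80 − 10 Wi / √F80
P80^-0.5 = F80^-0.5 + W/(10 Wi)
  = 6.1610/(10·12.5) + 1/√2081 = 0.049288 + 0.021921 = 0.071209
P80 = (1/0.071209)² = 14.0431² = 197.21 µm

P80 = 197.2 µm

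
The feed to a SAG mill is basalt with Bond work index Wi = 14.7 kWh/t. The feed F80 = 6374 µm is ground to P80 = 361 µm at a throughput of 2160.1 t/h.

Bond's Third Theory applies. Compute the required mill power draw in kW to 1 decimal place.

W = 10·Wi·[P80^(−½) − F80^(−½)]
W = 10·14.7·(1/√361 − 1/√6374) = 10·14.7·(0.040106) = 5.8956 kWh/t
Mill draw = 5.8956 × 2160.1 = 12735.1 kW

P = 12735.1 kW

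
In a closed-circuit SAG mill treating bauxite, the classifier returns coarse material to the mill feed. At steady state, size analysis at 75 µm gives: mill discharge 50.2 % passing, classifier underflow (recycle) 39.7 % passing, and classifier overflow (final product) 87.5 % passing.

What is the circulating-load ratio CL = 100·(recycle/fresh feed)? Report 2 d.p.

Let r = R/F. Size balance at 75 µm:
d + r·d = r·u + o → r(d−u) = o−d
r = (87.5 − 50.2)/(50.2 − 39.7) = 37.3/10.5 = 3.5524
CL = 100·r = 355.24 %

CL = 355.24 %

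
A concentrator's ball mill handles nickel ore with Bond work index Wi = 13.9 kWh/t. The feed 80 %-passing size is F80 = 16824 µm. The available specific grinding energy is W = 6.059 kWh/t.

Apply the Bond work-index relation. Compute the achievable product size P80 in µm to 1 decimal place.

P80 = 380.0 µm

W_Bond = 10·Wi·(1/√P₈₀ − 1/√F₈₀)
⇒ 1/√P80 = W/(10·Wi) + 1/√F80
  = 6.0590/(10·13.9) + 1/√16824 = 0.043590 + 0.007710 = 0.051300
P80 = (1/0.051300)² = 19.4933² = 379.99 µm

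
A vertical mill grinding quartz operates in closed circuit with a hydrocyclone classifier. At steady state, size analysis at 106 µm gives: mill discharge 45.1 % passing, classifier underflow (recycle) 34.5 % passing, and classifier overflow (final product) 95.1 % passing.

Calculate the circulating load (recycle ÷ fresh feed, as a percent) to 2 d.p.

CL = 471.70 %

Balance %-passing 106 µm (r = R/F):
(1+r)d = ru + o → r = (o−d)/(d−u)
r = (95.1 − 45.1)/(45.1 − 34.5) = 50.0/10.6 = 4.7170
CL = 100·r = 471.70 %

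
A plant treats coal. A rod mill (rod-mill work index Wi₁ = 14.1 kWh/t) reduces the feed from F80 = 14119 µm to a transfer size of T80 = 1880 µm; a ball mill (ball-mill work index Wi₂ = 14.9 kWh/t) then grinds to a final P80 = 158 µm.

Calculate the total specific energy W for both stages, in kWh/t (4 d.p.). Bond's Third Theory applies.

Bond:  W = 10 Wi (1/√P − 1/√F)
Stage 1 (14119→1880 µm, Wi₁=14.1): W₁ = 10·14.1·(0.023063 − 0.008416) = 2.0653 kWh/t
Stage 2 (1880→158 µm, Wi₂=14.9): W₂ = 10·14.9·(0.079556 − 0.023063) = 8.4174 kWh/t
W = W₁ + W₂ = 2.0653 + 8.4174 = 10.4827 kWh/t

W = 10.4827 kWh/t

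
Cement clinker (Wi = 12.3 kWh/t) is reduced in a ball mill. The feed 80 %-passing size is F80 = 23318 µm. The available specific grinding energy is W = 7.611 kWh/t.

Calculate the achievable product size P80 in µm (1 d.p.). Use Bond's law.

P80 = 213.6 µm

W = 10·Wi·(P80^(-½) − F80^(-½))
P80^(−½) = W/(10 Wi) + F80^(−½)
  = 7.6110/(10·12.3) + 1/√23318 = 0.061878 + 0.006549 = 0.068427
P80 = (1/0.068427)² = 14.6142² = 213.57 µm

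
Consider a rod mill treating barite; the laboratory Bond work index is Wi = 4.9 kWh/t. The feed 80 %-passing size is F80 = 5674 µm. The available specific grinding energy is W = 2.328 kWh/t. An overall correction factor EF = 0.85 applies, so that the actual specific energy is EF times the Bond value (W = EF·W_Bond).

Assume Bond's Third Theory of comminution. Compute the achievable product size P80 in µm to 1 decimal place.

P80 = 209.0 µm

W = 10·Wi·[P80^(−½) − F80^(−½)]
W_Bond = W / EF = 2.328 / 0.85 = 2.7388 kWh/t
⇒ 1/√P80 = W_Bond/(10 Wi) + 1/√F80
  = 2.7388/(10·4.9) + 1/√5674 = 0.055894 + 0.013276 = 0.069170
P80 = (1/0.069170)² = 14.4571² = 209.01 µm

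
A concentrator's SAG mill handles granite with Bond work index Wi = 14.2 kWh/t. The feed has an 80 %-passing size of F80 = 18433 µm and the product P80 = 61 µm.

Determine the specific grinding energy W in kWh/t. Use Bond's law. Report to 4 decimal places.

W = 10 Wi (P80^-0.5 − F80^-0.5)
1/√61 = 0.128037;  1/√18433 = 0.007365
W = 10·14.2·(0.128037 − 0.007365) = 17.1353 kWh/t

W = 17.1353 kWh/t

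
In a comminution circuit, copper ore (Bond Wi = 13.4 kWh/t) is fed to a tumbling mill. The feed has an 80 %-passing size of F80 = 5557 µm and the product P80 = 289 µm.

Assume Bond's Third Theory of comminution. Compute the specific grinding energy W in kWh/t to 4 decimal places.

W = 6.0848 kWh/t

W = 10·Wi·[P80^(−½) − F80^(−½)]
1/√289 = 0.058824;  1/√5557 = 0.013415
W = 10·13.4·(0.058824 − 0.013415) = 6.0848 kWh/t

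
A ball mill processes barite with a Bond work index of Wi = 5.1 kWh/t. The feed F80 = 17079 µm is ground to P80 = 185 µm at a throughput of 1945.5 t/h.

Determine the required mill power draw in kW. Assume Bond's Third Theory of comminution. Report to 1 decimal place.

P = 6535.6 kW

W = 10·Wi·[P80^(−½) − F80^(−½)]
W = 10·5.1·(1/√185 − 1/√17079) = 10·5.1·(0.065870) = 3.3593 kWh/t
Mill draw = 3.3593 × 1945.5 = 6535.6 kW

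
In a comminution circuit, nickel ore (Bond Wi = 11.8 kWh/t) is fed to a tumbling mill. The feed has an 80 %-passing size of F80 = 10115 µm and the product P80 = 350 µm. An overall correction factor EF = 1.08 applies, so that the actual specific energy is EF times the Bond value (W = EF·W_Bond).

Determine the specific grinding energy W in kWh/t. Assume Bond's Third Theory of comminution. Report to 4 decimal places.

W = 5.5448 kWh/t

W = 10 Wi / √P80 − 10 Wi / √F80
1/√350 = 0.053452;  1/√10115 = 0.009943
W = 10·11.8·(0.053452 − 0.009943) = 5.1341 kWh/t
W_actual = 1.08 × 5.1341 = 5.5448 kWh/t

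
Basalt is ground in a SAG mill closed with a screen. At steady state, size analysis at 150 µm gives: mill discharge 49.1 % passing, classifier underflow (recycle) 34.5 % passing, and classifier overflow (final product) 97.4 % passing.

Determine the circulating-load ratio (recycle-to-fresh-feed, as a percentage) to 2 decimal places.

Let r = R/F. Size balance at 150 µm:
d + r·d = r·u + o → r(d−u) = o−d
r = (97.4 − 49.1)/(49.1 − 34.5) = 48.3/14.6 = 3.3082
CL = 100·r = 330.82 %

CL = 330.82 %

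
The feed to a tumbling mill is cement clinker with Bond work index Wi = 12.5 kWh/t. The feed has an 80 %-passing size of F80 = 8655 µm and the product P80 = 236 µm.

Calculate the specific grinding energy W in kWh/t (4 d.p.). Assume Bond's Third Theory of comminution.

Bond:  W = 10 Wi (1/√P − 1/√F)
1/√236 = 0.065094;  1/√8655 = 0.010749
W = 10·12.5·(0.065094 − 0.010749) = 6.7932 kWh/t

W = 6.7932 kWh/t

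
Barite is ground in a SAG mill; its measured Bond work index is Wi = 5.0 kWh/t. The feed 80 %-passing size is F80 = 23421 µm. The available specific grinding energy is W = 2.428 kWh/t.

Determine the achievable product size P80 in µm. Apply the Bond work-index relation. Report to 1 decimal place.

Bond:  W = 10 Wi (1/√P − 1/√F)
P80^-0.5 = F80^-0.5 + W/(10 Wi)
  = 2.4280/(10·5.0) + 1/√23421 = 0.048560 + 0.006534 = 0.055094
P80 = (1/0.055094)² = 18.1507² = 329.45 µm

P80 = 329.4 µm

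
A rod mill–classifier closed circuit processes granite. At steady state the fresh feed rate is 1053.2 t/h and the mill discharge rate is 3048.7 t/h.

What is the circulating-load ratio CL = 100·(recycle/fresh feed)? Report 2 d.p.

CL = 189.47 %

M = F + R at steady state, so:
R = M − F = 3048.7 − 1053.2 = 1995.5 t/h
CL = 100·R/F = 100·1995.5/1053.2 = 189.47 %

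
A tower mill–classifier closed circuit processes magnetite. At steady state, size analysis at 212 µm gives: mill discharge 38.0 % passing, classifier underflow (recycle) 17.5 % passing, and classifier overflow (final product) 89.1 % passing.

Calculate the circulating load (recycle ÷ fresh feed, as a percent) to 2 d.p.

CL = 249.27 %

Two-product formula at 212 µm:
(1+r)·d = r·u + o ⇒ r = (o−d)/(d−u)
r = (89.1 − 38.0)/(38.0 − 17.5) = 51.1/20.5 = 2.4927
CL = 100·r = 249.27 %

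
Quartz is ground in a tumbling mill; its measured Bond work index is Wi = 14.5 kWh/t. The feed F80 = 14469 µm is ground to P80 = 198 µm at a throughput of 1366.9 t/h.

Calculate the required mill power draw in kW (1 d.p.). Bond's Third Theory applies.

P = 12437.8 kW

W = 10 Wi / √P80 − 10 Wi / √F80
W = 10·14.5·(1/√198 − 1/√14469) = 10·14.5·(0.062753) = 9.0993 kWh/t
Mill draw = 9.0993 × 1366.9 = 12437.8 kW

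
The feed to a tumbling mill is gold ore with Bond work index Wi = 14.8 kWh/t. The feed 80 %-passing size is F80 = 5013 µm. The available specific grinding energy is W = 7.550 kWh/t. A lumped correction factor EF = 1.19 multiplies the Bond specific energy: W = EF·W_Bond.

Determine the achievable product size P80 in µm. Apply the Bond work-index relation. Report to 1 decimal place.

W_Bond = 10·Wi·(1/√P₈₀ − 1/√F₈₀)
W_Bond = W / EF = 7.550 / 1.19 = 6.3445 kWh/t
⇒ 1/√P80 = W_Bond/(10·Wi) + 1/√F80
  = 6.3445/(10·14.8) + 1/√5013 = 0.042868 + 0.014124 = 0.056992
P80 = (1/0.056992)² = 17.5462² = 307.87 µm

P80 = 307.9 µm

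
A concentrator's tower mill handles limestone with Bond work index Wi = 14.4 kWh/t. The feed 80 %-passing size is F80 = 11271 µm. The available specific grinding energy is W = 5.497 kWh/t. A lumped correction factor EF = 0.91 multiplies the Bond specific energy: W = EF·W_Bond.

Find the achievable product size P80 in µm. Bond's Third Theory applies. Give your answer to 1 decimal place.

W = 10·Wi·(P80^(-½) − F80^(-½))
W_Bond = W / EF = 5.497 / 0.91 = 6.0407 kWh/t
P80^-0.5 = F80^-0.5 + W_Bond/(10 Wi)
  = 6.0407/(10·14.4) + 1/√11271 = 0.041949 + 0.009419 = 0.051368
P80 = (1/0.051368)² = 19.4672² = 378.97 µm

P80 = 379.0 µm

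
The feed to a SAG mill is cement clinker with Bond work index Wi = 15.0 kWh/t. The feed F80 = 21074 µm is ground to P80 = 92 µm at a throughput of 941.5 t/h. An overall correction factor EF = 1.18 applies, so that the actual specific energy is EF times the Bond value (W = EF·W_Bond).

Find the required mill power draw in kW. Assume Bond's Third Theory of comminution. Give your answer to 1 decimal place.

W = 10 Wi (P80^-0.5 − F80^-0.5)
W = 10·15.0·(1/√92 − 1/√21074) = 10·15.0·(0.097369) = 14.6053 kWh/t
With EF = 1.18: W = 14.6053·1.18 = 17.2343 kWh/t
Mill draw = 17.2343 × 941.5 = 16226.1 kW

P = 16226.1 kW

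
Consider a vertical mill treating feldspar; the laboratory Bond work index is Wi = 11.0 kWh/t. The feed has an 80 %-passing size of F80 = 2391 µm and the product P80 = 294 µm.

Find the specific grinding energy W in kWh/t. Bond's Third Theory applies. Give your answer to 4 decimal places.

W = 4.1657 kWh/t

Bond:  W = 10 Wi (1/√P − 1/√F)
1/√294 = 0.058321;  1/√2391 = 0.020451
W = 10·11.0·(0.058321 − 0.020451) = 4.1657 kWh/t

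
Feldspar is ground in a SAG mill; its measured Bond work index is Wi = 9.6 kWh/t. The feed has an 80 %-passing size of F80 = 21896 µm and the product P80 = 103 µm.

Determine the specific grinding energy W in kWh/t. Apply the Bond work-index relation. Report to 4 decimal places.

W = 8.8104 kWh/t

Bond:  W = 10 Wi (1/√P − 1/√F)
1/√103 = 0.098533;  1/√21896 = 0.006758
W = 10·9.6·(0.098533 − 0.006758) = 8.8104 kWh/t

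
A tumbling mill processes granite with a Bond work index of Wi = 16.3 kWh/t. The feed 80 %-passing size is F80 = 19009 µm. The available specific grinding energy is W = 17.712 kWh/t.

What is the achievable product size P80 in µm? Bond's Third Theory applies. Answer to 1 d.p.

W = 10 Wi (P80^-0.5 − F80^-0.5)
⇒ 1/√P80 = W/(10 Wi) + 1/√F80
  = 17.7120/(10·16.3) + 1/√19009 = 0.108663 + 0.007253 = 0.115916
P80 = (1/0.115916)² = 8.6270² = 74.42 µm

P80 = 74.4 µm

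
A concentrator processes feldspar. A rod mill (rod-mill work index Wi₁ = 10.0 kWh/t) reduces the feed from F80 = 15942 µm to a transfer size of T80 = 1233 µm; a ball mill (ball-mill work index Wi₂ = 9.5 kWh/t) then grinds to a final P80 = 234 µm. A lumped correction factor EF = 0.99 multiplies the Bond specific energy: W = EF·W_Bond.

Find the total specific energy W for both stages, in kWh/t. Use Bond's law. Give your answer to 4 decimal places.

W = 10 Wi (1/√P80 − 1/√F80)  [Bond]
Stage 1 (15942→1233 µm, Wi₁=10.0): W₁ = 10·10.0·(0.028479 − 0.007920) = 2.0559 kWh/t
Stage 2 (1233→234 µm, Wi₂=9.5): W₂ = 10·9.5·(0.065372 − 0.028479) = 3.5049 kWh/t
W = W₁ + W₂ = 2.0559 + 3.5049 = 5.5607 kWh/t
With EF = 0.99: W = 5.5607·0.99 = 5.5051 kWh/t

W = 5.5051 kWh/t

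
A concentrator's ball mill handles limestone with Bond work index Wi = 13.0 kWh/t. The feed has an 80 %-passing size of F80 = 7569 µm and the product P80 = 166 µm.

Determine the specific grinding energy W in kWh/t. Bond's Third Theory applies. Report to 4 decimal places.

W = 8.5957 kWh/t

W = 10 Wi (P80^-0.5 − F80^-0.5)
1/√166 = 0.077615;  1/√7569 = 0.011494
W = 10·13.0·(0.077615 − 0.011494) = 8.5957 kWh/t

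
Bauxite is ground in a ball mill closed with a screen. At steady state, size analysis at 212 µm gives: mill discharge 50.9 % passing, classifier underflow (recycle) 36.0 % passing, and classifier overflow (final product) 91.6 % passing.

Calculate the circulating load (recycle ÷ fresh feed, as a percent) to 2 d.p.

Mass balance on the −212 µm fraction:
r = (o − d)/(d − u)
r = (91.6 − 50.9)/(50.9 − 36.0) = 40.7/14.9 = 2.7315
CL = 100·r = 273.15 %

CL = 273.15 %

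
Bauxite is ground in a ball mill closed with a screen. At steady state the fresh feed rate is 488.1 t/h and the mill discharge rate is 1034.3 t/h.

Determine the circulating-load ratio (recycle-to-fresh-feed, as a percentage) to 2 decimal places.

CL = 111.90 %

Discharge = new feed + return, hence
R = M − F = 1034.3 − 488.1 = 546.2 t/h
CL = 100·R/F = 100·546.2/488.1 = 111.90 %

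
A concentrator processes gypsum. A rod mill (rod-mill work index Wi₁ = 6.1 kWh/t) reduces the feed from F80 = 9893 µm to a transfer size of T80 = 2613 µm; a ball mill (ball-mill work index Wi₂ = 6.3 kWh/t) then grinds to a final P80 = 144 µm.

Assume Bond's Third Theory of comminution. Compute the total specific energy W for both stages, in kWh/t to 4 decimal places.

W = 4.5976 kWh/t

W = 10 Wi / √P80 − 10 Wi / √F80
Stage 1 (9893→2613 µm, Wi₁=6.1): W₁ = 10·6.1·(0.019563 − 0.010054) = 0.5800 kWh/t
Stage 2 (2613→144 µm, Wi₂=6.3): W₂ = 10·6.3·(0.083333 − 0.019563) = 4.0175 kWh/t
W = W₁ + W₂ = 0.5800 + 4.0175 = 4.5976 kWh/t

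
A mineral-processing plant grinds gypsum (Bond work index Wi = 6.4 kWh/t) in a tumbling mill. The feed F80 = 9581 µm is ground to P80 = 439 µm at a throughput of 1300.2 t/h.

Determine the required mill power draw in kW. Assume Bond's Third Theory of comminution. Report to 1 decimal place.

P = 3121.4 kW

W = 10 Wi (P80^-0.5 − F80^-0.5)
W = 10·6.4·(1/√439 − 1/√9581) = 10·6.4·(0.037511) = 2.4007 kWh/t
Power = W × throughput = 2.4007 kWh/t × 1300.2 t/h = 3121.4 kW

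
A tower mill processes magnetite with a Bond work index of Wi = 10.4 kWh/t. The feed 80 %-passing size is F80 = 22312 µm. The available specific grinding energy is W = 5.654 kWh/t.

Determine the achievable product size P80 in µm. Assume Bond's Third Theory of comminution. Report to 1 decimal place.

P80 = 268.2 µm

Bond:  W = 10 Wi (1/√P − 1/√F)
⇒ 1/√P80 = W/(10 Wi) + 1/√F80
  = 5.6540/(10·10.4) + 1/√22312 = 0.054365 + 0.006695 = 0.061060
P80 = (1/0.061060)² = 16.3773² = 268.22 µm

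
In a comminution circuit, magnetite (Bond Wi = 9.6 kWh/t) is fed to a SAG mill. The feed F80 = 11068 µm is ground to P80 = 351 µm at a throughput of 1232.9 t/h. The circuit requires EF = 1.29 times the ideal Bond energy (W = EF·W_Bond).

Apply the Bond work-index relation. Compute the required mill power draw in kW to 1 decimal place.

P = 6698.3 kW

W = 10·Wi·(P80^(-½) − F80^(-½))
W = 10·9.6·(1/√351 − 1/√11068) = 10·9.6·(0.043871) = 4.2116 kWh/t
W_actual = 1.29 × 4.2116 = 5.4330 kWh/t
Power = W × throughput = 5.4330 kWh/t × 1232.9 t/h = 6698.3 kW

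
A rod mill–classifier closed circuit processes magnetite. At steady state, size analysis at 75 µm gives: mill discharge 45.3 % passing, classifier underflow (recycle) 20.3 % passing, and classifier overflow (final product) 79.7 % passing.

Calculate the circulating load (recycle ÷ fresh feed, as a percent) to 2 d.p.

Classifier node, passing 75 µm:
(1+r)·d = r·u + o ⇒ r = (o−d)/(d−u)
r = (79.7 − 45.3)/(45.3 − 20.3) = 34.4/25.0 = 1.3760
CL = 100·r = 137.60 %

CL = 137.60 %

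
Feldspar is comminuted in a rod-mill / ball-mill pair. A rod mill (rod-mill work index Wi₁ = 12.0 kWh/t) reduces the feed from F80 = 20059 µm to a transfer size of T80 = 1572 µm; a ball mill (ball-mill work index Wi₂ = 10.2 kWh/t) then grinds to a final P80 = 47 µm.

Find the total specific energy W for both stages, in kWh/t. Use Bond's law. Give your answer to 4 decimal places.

Bond:  W = 10 Wi (1/√P − 1/√F)
Stage 1 (20059→1572 µm, Wi₁=12.0): W₁ = 10·12.0·(0.025222 − 0.007061) = 2.1793 kWh/t
Stage 2 (1572→47 µm, Wi₂=10.2): W₂ = 10·10.2·(0.145865 − 0.025222) = 12.3056 kWh/t
W = W₁ + W₂ = 2.1793 + 12.3056 = 14.4849 kWh/t

W = 14.4849 kWh/t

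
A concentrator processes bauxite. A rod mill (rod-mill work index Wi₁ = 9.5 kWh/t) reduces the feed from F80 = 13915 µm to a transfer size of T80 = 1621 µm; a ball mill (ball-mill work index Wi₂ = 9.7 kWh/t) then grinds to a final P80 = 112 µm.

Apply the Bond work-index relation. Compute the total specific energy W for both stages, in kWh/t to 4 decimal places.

W = 10 Wi (1/√P80 − 1/√F80)  [Bond]
Stage 1 (13915→1621 µm, Wi₁=9.5): W₁ = 10·9.5·(0.024838 − 0.008477) = 1.5542 kWh/t
Stage 2 (1621→112 µm, Wi₂=9.7): W₂ = 10·9.7·(0.094491 − 0.024838) = 6.7564 kWh/t
W = W₁ + W₂ = 1.5542 + 6.7564 = 8.3106 kWh/t

W = 8.3106 kWh/t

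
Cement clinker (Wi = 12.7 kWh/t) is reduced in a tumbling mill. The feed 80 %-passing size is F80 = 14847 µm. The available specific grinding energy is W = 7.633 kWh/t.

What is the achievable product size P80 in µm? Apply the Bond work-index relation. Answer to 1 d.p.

Bond:  W = 10 Wi (1/√P − 1/√F)
⇒ 1/√P80 = W/(10 Wi) + 1/√F80
  = 7.6330/(10·12.7) + 1/√14847 = 0.060102 + 0.008207 = 0.068309
P80 = (1/0.068309)² = 14.6393² = 214.31 µm

P80 = 214.3 µm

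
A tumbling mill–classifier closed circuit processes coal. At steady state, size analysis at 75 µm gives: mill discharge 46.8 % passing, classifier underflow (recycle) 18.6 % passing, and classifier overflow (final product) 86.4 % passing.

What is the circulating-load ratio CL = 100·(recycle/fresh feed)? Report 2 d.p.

CL = 140.43 %

Mass balance on the −75 µm fraction:
Fd + Rd = Ru + Fo ⇒ R/F = (o−d)/(d−u)
r = (86.4 − 46.8)/(46.8 − 18.6) = 39.6/28.2 = 1.4043
CL = 100·r = 140.43 %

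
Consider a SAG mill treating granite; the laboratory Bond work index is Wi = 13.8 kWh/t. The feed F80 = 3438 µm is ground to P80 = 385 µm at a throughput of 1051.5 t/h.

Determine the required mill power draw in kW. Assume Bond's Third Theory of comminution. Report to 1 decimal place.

W_Bond = 10·Wi·(1/√P₈₀ − 1/√F₈₀)
W = 10·13.8·(1/√385 − 1/√3438) = 10·13.8·(0.033910) = 4.6796 kWh/t
Mill draw = 4.6796 × 1051.5 = 4920.6 kW

P = 4920.6 kW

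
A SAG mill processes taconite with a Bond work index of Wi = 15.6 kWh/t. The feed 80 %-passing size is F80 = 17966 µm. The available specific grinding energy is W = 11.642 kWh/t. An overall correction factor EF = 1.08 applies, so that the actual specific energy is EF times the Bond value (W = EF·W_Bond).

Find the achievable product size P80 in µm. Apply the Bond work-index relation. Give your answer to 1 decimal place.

Bond: W = 10·Wi·(1/√P80 − 1/√F80)
W_Bond = W / EF = 11.642 / 1.08 = 10.7796 kWh/t
1/√P80 = 1/√F80 + W_Bond/(10·Wi)
  = 10.7796/(10·15.6) + 1/√17966 = 0.069100 + 0.007461 = 0.076561
P80 = (1/0.076561)² = 13.0615² = 170.60 µm

P80 = 170.6 µm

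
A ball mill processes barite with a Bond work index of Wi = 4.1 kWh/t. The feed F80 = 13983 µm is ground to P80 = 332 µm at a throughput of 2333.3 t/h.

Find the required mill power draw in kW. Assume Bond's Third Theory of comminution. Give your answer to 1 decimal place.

P = 4441.3 kW

W = 10·Wi·[P80^(−½) − F80^(−½)]
W = 10·4.1·(1/√332 − 1/√13983) = 10·4.1·(0.046425) = 1.9034 kWh/t
Mill draw = 1.9034 × 2333.3 = 4441.3 kW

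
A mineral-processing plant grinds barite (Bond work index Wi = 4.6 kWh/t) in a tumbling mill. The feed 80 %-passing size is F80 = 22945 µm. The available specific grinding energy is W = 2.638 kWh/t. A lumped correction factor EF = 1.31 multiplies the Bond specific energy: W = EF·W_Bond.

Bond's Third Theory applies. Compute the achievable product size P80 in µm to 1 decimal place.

P80 = 394.0 µm

Bond: W = 10·Wi·(1/√P80 − 1/√F80)
W_Bond = W / EF = 2.638 / 1.31 = 2.0137 kWh/t
P80^-0.5 = F80^-0.5 + W_Bond/(10 Wi)
  = 2.0137/(10·4.6) + 1/√22945 = 0.043777 + 0.006602 = 0.050379
P80 = (1/0.050379)² = 19.8497² = 394.01 µm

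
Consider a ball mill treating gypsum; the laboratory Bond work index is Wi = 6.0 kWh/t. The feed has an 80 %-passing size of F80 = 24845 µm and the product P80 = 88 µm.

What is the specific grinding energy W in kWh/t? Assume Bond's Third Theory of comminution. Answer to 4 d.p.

W = 10 Wi / √P80 − 10 Wi / √F80
1/√88 = 0.106600;  1/√24845 = 0.006344
W = 10·6.0·(0.106600 − 0.006344) = 6.0154 kWh/t

W = 6.0154 kWh/t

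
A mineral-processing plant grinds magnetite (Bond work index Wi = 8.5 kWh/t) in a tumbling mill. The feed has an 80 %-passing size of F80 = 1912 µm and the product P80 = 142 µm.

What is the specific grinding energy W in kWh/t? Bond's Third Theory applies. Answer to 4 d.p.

Bond: W = 10·Wi·(1/√P80 − 1/√F80)
1/√142 = 0.083918;  1/√1912 = 0.022869
W = 10·8.5·(0.083918 − 0.022869) = 5.1891 kWh/t

W = 5.1891 kWh/t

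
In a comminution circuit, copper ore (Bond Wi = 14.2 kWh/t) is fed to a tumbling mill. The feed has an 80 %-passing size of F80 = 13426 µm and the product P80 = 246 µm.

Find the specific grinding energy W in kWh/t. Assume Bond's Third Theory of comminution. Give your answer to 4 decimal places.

W = 7.8281 kWh/t

W = 10 Wi / √P80 − 10 Wi / √F80
1/√246 = 0.063758;  1/√13426 = 0.008630
W = 10·14.2·(0.063758 − 0.008630) = 7.8281 kWh/t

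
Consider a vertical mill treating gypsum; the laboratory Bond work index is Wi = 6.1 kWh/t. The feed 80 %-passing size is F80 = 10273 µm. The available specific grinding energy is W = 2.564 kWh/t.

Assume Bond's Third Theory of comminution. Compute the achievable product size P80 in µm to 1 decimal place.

Bond: W = 10·Wi·(1/√P80 − 1/√F80)
P80^(−½) = W/(10 Wi) + F80^(−½)
  = 2.5640/(10·6.1) + 1/√10273 = 0.042033 + 0.009866 = 0.051899
P80 = (1/0.051899)² = 19.2682² = 371.26 µm

P80 = 371.3 µm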